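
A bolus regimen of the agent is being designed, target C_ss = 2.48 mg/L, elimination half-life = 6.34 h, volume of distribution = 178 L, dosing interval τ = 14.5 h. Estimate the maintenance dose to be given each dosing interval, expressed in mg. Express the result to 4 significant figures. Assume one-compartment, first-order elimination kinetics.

699.8 mg

k = ln2 / t½ = 0.693147 / 6.34 = 0.1093 h⁻¹
CL = k × Vd = 0.1093 × 178 = 19.46 L/h
At steady state, Dose/τ = Css × CL.
Dose = Css × CL × τ = 2.48 × 19.46 × 14.5 = 699.8 mg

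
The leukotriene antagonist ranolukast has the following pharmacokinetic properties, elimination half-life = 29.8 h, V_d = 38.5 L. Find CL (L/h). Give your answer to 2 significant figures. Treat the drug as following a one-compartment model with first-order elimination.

0.90 L/h

k = ln2 / t½ = 0.693147 / 29.8 = 0.02326 h⁻¹
CL = k × Vd = 0.02326 × 38.5 = 0.8955 L/h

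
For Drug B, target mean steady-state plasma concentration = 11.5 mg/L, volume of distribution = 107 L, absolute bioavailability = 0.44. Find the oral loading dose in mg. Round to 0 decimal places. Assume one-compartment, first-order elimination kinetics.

LD = Css × Vd / F = 11.5 × 107 / 0.44 = 2797 mg

2797 mg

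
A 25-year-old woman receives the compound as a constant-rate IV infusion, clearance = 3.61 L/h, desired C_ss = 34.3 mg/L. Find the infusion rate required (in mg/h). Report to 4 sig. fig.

At steady state, infusion rate R₀ = Css × CL = 34.3 × 3.610 = 123.8 mg/h

123.8 mg/h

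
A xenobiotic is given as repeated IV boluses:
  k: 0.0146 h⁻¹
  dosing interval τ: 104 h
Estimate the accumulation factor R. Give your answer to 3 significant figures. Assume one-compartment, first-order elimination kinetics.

1.28

e^(−kτ) = e^(−0.01460 × 104) = 0.2191
Accumulation ratio R = 1 / (1 − e^(−kτ)) = 1 / (1 − 0.2191) = 1.281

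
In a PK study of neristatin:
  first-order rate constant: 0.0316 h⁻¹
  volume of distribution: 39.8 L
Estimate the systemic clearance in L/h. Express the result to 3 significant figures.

CL = k × Vd = 0.0316 × 39.8 = 1.258 L/h

1.26 L/h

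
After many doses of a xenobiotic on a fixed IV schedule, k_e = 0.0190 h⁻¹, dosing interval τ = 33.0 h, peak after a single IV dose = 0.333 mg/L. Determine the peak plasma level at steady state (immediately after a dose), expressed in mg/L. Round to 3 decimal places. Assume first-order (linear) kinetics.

e^(−kτ) = e^(−0.01900 × 33.0) = 0.5342
Accumulation ratio R = 1 / (1 − e^(−kτ)) = 1 / (1 − 0.5342) = 2.147
Steady-state peak = C₀ × R = 0.333 × 2.147 = 0.7150 mg/L

0.715 mg/L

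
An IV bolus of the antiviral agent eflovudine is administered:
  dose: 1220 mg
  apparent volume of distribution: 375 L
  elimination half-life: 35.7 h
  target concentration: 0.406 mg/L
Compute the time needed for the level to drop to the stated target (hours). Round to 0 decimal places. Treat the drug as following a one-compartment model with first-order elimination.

C₀ = Dose / Vd = 1220 / 375 = 3.253 mg/L
k = ln2 / t½ = 0.693147 / 35.7 = 0.01942 h⁻¹
t = ln(C₀ / C) / k = ln(3.253 / 0.406) / 0.01942
  = ln(8.012) / 0.01942 = 2.081 / 0.01942 = 107.2 h

107 h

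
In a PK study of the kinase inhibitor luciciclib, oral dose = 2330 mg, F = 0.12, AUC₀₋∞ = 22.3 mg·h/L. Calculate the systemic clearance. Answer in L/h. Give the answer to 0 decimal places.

CL = F·Dose / AUC = 0.12 × 2330 / 22.3 = 12.54 L/h

13 L/h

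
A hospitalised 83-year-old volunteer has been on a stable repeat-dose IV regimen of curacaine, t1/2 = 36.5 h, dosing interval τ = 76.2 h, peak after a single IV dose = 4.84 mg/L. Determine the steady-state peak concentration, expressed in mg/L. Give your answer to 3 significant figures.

6.33 mg/L

k = ln2 / t½ = 0.693147 / 36.5 = 0.01899 h⁻¹
e^(−kτ) = e^(−0.01899 × 76.2) = 0.2353
Accumulation ratio R = 1 / (1 − e^(−kτ)) = 1 / (1 − 0.2353) = 1.308
Steady-state peak = C₀ × R = 4.84 × 1.308 = 6.331 mg/L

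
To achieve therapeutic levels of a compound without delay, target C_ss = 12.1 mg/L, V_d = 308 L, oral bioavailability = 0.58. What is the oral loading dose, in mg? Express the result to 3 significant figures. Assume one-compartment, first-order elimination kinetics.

6430 mg

LD = Css × Vd / F = 12.1 × 308 / 0.58 = 6426 mg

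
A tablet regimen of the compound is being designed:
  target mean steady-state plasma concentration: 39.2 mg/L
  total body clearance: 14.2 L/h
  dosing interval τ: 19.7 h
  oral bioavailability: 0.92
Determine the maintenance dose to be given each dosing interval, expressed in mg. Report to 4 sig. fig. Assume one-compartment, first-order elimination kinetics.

At steady state, F × (Dose/τ) = Css × CL.
Dose = Css × CL × τ / F = 39.2 × 14.20 × 19.7 / 0.92 = 11920 mg

11920 mg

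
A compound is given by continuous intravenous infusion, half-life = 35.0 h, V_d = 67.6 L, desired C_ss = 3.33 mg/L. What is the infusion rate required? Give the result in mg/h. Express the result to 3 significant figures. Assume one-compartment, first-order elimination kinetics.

4.46 mg/h

k = ln2 / t½ = 0.693147 / 35.0 = 0.01980 h⁻¹
CL = k × Vd = 0.01980 × 67.6 = 1.338 L/h
At steady state, infusion rate R₀ = Css × CL = 3.33 × 1.338 = 4.456 mg/h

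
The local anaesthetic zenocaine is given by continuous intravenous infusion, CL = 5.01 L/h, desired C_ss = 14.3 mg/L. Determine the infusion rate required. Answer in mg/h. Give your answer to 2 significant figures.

72 mg/h

At steady state, infusion rate R₀ = Css × CL = 14.3 × 5.010 = 71.64 mg/h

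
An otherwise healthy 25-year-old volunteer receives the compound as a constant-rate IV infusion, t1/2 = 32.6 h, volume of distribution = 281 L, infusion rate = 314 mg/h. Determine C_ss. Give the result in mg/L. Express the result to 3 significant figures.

52.6 mg/L

k = ln2 / t½ = 0.693147 / 32.6 = 0.02126 h⁻¹
CL = k × Vd = 0.02126 × 281 = 5.974 L/h
At steady state Css = R₀ / CL = 314 / 5.974 = 52.56 mg/L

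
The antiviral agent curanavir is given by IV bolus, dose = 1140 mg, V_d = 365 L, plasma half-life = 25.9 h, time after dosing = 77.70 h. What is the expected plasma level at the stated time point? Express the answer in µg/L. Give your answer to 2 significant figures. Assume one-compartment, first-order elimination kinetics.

C₀ = Dose / Vd = 1140 / 365 = 3.123 mg/L
k = ln2 / t½ = 0.693147 / 25.9 = 0.02676 h⁻¹
t / t½ = 77.70 / 25.9 = 3 half-lives
C = C₀ × (1/2)^3 = 3.123 × 0.1250 = 0.3904 mg/L
Convert: 0.3904 mg/L × 1000 = 390.4 µg/L

390 µg/L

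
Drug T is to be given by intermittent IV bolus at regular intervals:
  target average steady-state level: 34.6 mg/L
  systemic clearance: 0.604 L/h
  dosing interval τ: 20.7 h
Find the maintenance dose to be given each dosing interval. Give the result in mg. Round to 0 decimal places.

At steady state, Dose/τ = Css × CL.
Dose = Css × CL × τ = 34.6 × 0.6040 × 20.7 = 432.6 mg

433 mg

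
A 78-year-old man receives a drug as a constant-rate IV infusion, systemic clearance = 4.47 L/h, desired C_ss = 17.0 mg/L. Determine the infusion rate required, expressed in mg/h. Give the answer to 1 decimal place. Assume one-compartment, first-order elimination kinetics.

76.0 mg/h

At steady state, infusion rate R₀ = Css × CL = 17.0 × 4.470 = 75.99 mg/h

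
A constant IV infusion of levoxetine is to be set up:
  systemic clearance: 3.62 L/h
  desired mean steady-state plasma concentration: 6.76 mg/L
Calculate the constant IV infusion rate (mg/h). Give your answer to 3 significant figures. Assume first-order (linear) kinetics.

24.5 mg/h

At steady state, infusion rate R₀ = Css × CL = 6.76 × 3.620 = 24.47 mg/h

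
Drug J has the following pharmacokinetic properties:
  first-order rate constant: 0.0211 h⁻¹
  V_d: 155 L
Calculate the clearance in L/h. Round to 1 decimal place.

3.3 L/h

CL = k × Vd = 0.0211 × 155 = 3.271 L/h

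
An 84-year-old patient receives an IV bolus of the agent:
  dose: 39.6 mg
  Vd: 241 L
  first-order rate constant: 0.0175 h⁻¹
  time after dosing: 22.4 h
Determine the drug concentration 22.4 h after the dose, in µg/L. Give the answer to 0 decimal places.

111 µg/L

C₀ = Dose / Vd = 39.60 / 241 = 0.1643 mg/L
C = C₀ · e^(−k·t) = 0.1643 × e^(−0.01750 × 22.4)
  = 0.1643 × 0.6757 = 0.1110 mg/L
Convert: 0.1110 mg/L × 1000 = 111.0 µg/L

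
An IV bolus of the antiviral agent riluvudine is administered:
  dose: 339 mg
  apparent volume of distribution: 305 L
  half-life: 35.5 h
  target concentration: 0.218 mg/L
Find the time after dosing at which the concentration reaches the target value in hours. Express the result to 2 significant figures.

C₀ = Dose / Vd = 339.0 / 305 = 1.111 mg/L
k = ln2 / t½ = 0.693147 / 35.5 = 0.01953 h⁻¹
t = ln(C₀ / C) / k = ln(1.111 / 0.218) / 0.01953
  = ln(5.096) / 0.01953 = 1.628 / 0.01953 = 83.36 h

83 h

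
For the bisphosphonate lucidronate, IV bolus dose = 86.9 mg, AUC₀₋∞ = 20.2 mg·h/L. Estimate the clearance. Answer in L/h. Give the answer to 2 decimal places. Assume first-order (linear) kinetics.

4.30 L/h

CL = Dose / AUC = 86.9 / 20.2 = 4.302 L/h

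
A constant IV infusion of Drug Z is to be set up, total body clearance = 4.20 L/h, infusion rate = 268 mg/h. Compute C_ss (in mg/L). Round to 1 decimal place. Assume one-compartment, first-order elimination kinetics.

At steady state Css = R₀ / CL = 268 / 4.200 = 63.81 mg/L

63.8 mg/L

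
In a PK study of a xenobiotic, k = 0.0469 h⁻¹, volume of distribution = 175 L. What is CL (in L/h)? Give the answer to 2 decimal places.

8.21 L/h

CL = k × Vd = 0.0469 × 175 = 8.208 L/h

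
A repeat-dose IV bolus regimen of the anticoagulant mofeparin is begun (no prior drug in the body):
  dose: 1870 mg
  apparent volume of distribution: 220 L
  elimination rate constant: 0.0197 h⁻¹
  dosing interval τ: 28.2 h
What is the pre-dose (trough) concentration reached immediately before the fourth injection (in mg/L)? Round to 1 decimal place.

C₀ per dose = Dose / Vd = 1870 / 220 = 8.500 mg/L
Fraction remaining after one interval: r = e^(−kτ) = e^(−0.01970 × 28.2) = 0.5738
Before dose 4, 3 doses have been given (aged 1τ, 2τ, 3τ).
C_trough = C₀ × (r + r² + … + r^3) = C₀ × r(1−r^3)/(1−r)
        = 8.500 × 0.5738 × (1 − 0.1889) / (1 − 0.5738) = 9.282 mg/L

9.3 mg/L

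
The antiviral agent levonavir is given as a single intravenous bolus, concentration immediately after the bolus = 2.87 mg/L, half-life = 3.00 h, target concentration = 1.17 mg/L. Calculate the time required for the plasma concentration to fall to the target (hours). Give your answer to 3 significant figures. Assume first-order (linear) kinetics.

k = ln2 / t½ = 0.693147 / 3.00 = 0.2310 h⁻¹
t = ln(C₀ / C) / k = ln(2.870 / 1.17) / 0.2310
  = ln(2.453) / 0.2310 = 0.8973 / 0.2310 = 3.884 h

3.88 h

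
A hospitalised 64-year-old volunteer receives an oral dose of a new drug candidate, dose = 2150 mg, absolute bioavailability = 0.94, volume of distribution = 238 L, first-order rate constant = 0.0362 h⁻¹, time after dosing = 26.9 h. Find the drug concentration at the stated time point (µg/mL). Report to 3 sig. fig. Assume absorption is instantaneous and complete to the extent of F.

3.21 µg/mL

Amount reaching circulation = F × Dose = 0.94 × 2150 = 2021 mg
C₀ = F·Dose / Vd = 2021 / 238 = 8.492 mg/L
C = C₀ · e^(−k·t) = 8.492 × e^(−0.03620 × 26.9)
  = 8.492 × 0.3777 = 3.207 mg/L
(3.207 mg/L = 3.207 µg/mL)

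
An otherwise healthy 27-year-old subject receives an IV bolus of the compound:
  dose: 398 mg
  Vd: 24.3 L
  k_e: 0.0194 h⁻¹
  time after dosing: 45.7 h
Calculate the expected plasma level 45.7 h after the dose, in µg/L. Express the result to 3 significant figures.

6750 µg/L

C₀ = Dose / Vd = 398.0 / 24.3 = 16.38 mg/L
C = C₀ · e^(−k·t) = 16.38 × e^(−0.01940 × 45.7)
  = 16.38 × 0.4121 = 6.750 mg/L
Convert: 6.750 mg/L × 1000 = 6750 µg/L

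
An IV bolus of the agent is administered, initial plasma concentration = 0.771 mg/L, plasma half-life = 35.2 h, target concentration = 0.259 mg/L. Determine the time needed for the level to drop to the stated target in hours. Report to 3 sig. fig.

55.4 h

k = ln2 / t½ = 0.693147 / 35.2 = 0.01969 h⁻¹
t = ln(C₀ / C) / k = ln(0.7710 / 0.259) / 0.01969
  = ln(2.977) / 0.01969 = 1.091 / 0.01969 = 55.41 h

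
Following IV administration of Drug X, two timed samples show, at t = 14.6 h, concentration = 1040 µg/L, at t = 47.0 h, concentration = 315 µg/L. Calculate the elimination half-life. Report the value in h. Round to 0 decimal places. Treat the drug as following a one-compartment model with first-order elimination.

19 h

k = ln(C₁/C₂) / (t₂ − t₁) = ln(1040/315) / (47.0 − 14.6)
  = 1.194 / 32.40 = 0.03685 h⁻¹
t½ = ln2 / k = 0.693147 / 0.03685 = 18.81 h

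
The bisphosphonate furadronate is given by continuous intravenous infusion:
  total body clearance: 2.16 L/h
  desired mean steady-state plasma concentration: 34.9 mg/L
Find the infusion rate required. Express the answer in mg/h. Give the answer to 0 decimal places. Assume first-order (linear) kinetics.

75 mg/h

At steady state, infusion rate R₀ = Css × CL = 34.9 × 2.160 = 75.38 mg/h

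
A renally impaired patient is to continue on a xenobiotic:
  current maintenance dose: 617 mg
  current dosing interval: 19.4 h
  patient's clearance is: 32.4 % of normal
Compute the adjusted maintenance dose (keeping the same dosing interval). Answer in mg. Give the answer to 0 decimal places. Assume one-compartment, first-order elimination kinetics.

To keep the same average steady-state level, dosing rate must scale with clearance.
CL ratio = 32.4 / 100 = 0.3240
New dose (same interval) = 617 × 0.3240 = 199.9 mg

200 mg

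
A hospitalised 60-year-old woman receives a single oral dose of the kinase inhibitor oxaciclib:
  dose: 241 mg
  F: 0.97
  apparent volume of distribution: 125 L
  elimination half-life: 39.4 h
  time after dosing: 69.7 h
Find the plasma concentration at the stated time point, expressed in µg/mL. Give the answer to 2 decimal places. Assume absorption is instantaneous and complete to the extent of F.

Amount reaching circulation = F × Dose = 0.97 × 241.0 = 233.8 mg
C₀ = F·Dose / Vd = 233.8 / 125 = 1.870 mg/L
k = ln2 / t½ = 0.693147 / 39.4 = 0.01759 h⁻¹
C = C₀ · e^(−k·t) = 1.870 × e^(−0.01759 × 69.7)
  = 1.870 × 0.2935 = 0.5488 mg/L
(0.5488 mg/L = 0.5488 µg/mL)

0.55 µg/mL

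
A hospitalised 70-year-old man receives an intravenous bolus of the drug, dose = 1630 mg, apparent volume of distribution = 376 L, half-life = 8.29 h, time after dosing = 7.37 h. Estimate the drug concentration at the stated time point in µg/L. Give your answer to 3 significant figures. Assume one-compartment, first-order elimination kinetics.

2340 µg/L

C₀ = Dose / Vd = 1630 / 376 = 4.335 mg/L
k = ln2 / t½ = 0.693147 / 8.29 = 0.08361 h⁻¹
C = C₀ · e^(−k·t) = 4.335 × e^(−0.08361 × 7.37)
  = 4.335 × 0.5400 = 2.341 mg/L
Convert: 2.341 mg/L × 1000 = 2341 µg/L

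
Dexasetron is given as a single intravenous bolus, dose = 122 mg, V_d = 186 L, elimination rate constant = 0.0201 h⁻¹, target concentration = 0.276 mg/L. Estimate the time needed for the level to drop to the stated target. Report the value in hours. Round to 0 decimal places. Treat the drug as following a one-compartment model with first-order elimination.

C₀ = Dose / Vd = 122.0 / 186 = 0.6559 mg/L
t = ln(C₀ / C) / k = ln(0.6559 / 0.276) / 0.02010
  = ln(2.376) / 0.02010 = 0.8654 / 0.02010 = 43.05 h

43 h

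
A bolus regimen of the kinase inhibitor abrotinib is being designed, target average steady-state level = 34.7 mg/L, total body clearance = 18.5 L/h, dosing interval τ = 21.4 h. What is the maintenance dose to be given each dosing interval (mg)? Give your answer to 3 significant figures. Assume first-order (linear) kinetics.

13700 mg

At steady state, Dose/τ = Css × CL.
Dose = Css × CL × τ = 34.7 × 18.50 × 21.4 = 13740 mg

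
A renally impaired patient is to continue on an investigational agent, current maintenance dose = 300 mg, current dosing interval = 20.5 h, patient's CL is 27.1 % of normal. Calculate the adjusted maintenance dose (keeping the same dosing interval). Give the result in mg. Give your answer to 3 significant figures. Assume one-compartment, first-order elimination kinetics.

To keep the same average steady-state level, dosing rate must scale with clearance.
CL ratio = 27.1 / 100 = 0.2710
New dose (same interval) = 300 × 0.2710 = 81.30 mg

81.3 mg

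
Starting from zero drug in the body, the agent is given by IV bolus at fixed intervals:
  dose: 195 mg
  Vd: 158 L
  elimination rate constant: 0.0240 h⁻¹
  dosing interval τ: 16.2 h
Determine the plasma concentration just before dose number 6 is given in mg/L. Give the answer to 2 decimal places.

C₀ per dose = Dose / Vd = 195 / 158 = 1.234 mg/L
Fraction remaining after one interval: r = e^(−kτ) = e^(−0.02400 × 16.2) = 0.6779
Before dose 6, 5 doses have been given (aged 1τ, 2τ, 3τ, 4τ, 5τ).
C_trough = C₀ × (r + r² + … + r^5) = C₀ × r(1−r^5)/(1−r)
        = 1.234 × 0.6779 × (1 − 0.1432) / (1 − 0.6779) = 2.225 mg/L

2.23 mg/L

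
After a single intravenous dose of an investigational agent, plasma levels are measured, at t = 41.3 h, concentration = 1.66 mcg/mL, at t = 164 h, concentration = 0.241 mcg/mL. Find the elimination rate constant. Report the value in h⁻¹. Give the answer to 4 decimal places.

k = ln(C₁/C₂) / (t₂ − t₁) = ln(1.66/0.241) / (164 − 41.3)
  = 1.930 / 122.7 = 0.01573 h⁻¹

0.0157 h⁻¹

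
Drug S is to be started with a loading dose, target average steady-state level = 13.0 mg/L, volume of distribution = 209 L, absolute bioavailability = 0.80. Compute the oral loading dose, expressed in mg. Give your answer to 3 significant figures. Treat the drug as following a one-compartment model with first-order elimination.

3400 mg

LD = Css × Vd / F = 13.0 × 209 / 0.80 = 3396 mg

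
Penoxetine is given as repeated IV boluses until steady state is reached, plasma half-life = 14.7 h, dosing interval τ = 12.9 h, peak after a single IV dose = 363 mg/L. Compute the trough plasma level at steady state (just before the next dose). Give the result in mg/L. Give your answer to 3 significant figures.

k = ln2 / t½ = 0.693147 / 14.7 = 0.04715 h⁻¹
e^(−kτ) = e^(−0.04715 × 12.9) = 0.5443
Accumulation ratio R = 1 / (1 − e^(−kτ)) = 1 / (1 − 0.5443) = 2.194
Steady-state trough = C₀ × R × e^(−kτ) = 363 × 2.194 × 0.5443 = 433.5 mg/L

434 mg/L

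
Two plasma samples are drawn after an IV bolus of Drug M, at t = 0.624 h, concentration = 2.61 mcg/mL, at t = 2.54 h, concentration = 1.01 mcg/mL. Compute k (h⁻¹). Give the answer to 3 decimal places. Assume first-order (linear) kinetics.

0.496 h⁻¹

k = ln(C₁/C₂) / (t₂ − t₁) = ln(2.61/1.01) / (2.54 − 0.624)
  = 0.9494 / 1.916 = 0.4955 h⁻¹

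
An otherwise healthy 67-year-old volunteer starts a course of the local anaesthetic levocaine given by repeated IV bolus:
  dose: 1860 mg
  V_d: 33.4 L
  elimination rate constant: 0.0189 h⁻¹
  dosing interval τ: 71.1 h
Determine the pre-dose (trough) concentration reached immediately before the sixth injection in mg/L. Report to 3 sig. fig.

C₀ per dose = Dose / Vd = 1860 / 33.4 = 55.69 mg/L
Fraction remaining after one interval: r = e^(−kτ) = e^(−0.01890 × 71.1) = 0.2609
Before dose 6, 5 doses have been given (aged 1τ, 2τ, 3τ, 4τ, 5τ).
C_trough = C₀ × (r + r² + … + r^5) = C₀ × r(1−r^5)/(1−r)
        = 55.69 × 0.2609 × (1 − 0.001209) / (1 − 0.2609) = 19.63 mg/L

19.6 mg/L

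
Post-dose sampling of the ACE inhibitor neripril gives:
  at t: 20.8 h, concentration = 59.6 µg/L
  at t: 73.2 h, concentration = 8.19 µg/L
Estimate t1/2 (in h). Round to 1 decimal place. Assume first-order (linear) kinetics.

18.3 h

k = ln(C₁/C₂) / (t₂ − t₁) = ln(59.6/8.19) / (73.2 − 20.8)
  = 1.985 / 52.40 = 0.03788 h⁻¹
t½ = ln2 / k = 0.693147 / 0.03788 = 18.30 h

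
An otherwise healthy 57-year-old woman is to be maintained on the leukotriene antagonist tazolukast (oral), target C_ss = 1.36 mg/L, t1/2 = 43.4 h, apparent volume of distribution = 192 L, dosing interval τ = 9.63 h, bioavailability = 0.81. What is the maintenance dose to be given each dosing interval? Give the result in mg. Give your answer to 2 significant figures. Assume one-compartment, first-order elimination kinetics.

50 mg

k = ln2 / t½ = 0.693147 / 43.4 = 0.01597 h⁻¹
CL = k × Vd = 0.01597 × 192 = 3.066 L/h
At steady state, F × (Dose/τ) = Css × CL.
Dose = Css × CL × τ / F = 1.36 × 3.066 × 9.63 / 0.81 = 49.57 mg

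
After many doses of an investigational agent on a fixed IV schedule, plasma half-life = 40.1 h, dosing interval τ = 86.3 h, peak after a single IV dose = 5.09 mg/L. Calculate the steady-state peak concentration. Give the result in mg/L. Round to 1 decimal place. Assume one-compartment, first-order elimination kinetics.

k = ln2 / t½ = 0.693147 / 40.1 = 0.01729 h⁻¹
e^(−kτ) = e^(−0.01729 × 86.3) = 0.2249
Accumulation ratio R = 1 / (1 − e^(−kτ)) = 1 / (1 − 0.2249) = 1.290
Steady-state peak = C₀ × R = 5.09 × 1.290 = 6.566 mg/L

6.6 mg/L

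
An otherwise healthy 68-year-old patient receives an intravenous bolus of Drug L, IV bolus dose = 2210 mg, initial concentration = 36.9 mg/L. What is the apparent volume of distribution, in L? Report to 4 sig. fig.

Vd = Dose / C₀ = 2210 / 36.9 = 59.89 L

59.89 L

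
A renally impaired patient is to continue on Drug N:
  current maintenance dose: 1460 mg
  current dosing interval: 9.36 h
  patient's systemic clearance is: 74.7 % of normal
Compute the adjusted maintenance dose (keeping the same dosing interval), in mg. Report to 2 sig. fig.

1100 mg

To keep the same average steady-state level, dosing rate must scale with clearance.
CL ratio = 74.7 / 100 = 0.7470
New dose (same interval) = 1460 × 0.7470 = 1091 mg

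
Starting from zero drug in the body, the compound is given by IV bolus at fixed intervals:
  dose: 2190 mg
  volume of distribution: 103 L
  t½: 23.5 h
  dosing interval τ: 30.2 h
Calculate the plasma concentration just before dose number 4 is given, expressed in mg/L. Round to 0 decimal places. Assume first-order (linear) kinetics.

14 mg/L

C₀ per dose = Dose / Vd = 2190 / 103 = 21.26 mg/L
k = ln2 / t½ = 0.693147 / 23.5 = 0.02950 h⁻¹
Fraction remaining after one interval: r = e^(−kτ) = e^(−0.02950 × 30.2) = 0.4103
Before dose 4, 3 doses have been given (aged 1τ, 2τ, 3τ).
C_trough = C₀ × (r + r² + … + r^3) = C₀ × r(1−r^3)/(1−r)
        = 21.26 × 0.4103 × (1 − 0.06907) / (1 − 0.4103) = 13.77 mg/L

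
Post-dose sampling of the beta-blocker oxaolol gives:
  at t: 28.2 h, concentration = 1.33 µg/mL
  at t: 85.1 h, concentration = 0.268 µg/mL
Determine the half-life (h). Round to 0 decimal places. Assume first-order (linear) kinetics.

25 h

k = ln(C₁/C₂) / (t₂ − t₁) = ln(1.33/0.268) / (85.1 − 28.2)
  = 1.602 / 56.90 = 0.02815 h⁻¹
t½ = ln2 / k = 0.693147 / 0.02815 = 24.62 h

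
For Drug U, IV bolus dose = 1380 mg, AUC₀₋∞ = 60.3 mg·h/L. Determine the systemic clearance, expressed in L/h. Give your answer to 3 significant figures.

22.9 L/h

CL = Dose / AUC = 1380 / 60.3 = 22.89 L/h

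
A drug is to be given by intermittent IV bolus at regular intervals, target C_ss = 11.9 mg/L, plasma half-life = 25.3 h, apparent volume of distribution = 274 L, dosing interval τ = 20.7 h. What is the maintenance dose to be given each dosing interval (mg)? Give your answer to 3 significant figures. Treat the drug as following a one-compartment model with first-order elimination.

1850 mg

k = ln2 / t½ = 0.693147 / 25.3 = 0.02740 h⁻¹
CL = k × Vd = 0.02740 × 274 = 7.508 L/h
At steady state, Dose/τ = Css × CL.
Dose = Css × CL × τ = 11.9 × 7.508 × 20.7 = 1849 mg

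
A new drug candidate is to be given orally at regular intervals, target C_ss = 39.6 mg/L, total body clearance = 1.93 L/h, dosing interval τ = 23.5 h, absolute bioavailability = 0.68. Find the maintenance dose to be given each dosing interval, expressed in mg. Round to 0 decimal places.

At steady state, F × (Dose/τ) = Css × CL.
Dose = Css × CL × τ / F = 39.6 × 1.930 × 23.5 / 0.68 = 2641 mg

2641 mg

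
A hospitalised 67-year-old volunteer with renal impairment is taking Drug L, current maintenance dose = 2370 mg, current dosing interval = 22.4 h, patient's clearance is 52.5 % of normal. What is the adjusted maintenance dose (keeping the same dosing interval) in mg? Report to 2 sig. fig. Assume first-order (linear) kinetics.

1200 mg

To keep the same average steady-state level, dosing rate must scale with clearance.
CL ratio = 52.5 / 100 = 0.5250
New dose (same interval) = 2370 × 0.5250 = 1244 mg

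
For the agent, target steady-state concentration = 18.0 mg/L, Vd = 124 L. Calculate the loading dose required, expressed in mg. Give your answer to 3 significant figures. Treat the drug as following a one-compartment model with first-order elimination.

2230 mg

LD = Css × Vd = 18.0 × 124 = 2232 mg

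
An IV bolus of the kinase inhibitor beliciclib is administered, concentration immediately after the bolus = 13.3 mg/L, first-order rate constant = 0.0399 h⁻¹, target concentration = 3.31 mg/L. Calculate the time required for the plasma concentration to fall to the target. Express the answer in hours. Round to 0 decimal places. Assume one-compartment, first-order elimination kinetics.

t = ln(C₀ / C) / k = ln(13.30 / 3.31) / 0.03990
  = ln(4.018) / 0.03990 = 1.391 / 0.03990 = 34.86 h

35 h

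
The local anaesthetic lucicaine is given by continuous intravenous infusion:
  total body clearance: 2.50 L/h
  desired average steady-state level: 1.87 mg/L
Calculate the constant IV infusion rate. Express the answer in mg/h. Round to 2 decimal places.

At steady state, infusion rate R₀ = Css × CL = 1.87 × 2.500 = 4.675 mg/h

4.68 mg/h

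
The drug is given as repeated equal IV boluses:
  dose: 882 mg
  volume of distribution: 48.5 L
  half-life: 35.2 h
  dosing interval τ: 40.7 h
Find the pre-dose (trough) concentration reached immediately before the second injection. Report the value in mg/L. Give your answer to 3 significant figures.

C₀ per dose = Dose / Vd = 882 / 48.5 = 18.19 mg/L
k = ln2 / t½ = 0.693147 / 35.2 = 0.01969 h⁻¹
Fraction remaining after one interval: r = e^(−kτ) = e^(−0.01969 × 40.7) = 0.4487
Before dose 2, 1 dose has been given (aged 1τ).
C_trough = C₀ × r = 18.19 × 0.4487 = 8.162 mg/L

8.16 mg/L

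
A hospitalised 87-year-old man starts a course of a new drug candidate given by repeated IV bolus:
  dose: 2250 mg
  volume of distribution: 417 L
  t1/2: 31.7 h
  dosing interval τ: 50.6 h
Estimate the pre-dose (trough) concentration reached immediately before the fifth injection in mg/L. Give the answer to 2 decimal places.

2.63 mg/L

C₀ per dose = Dose / Vd = 2250 / 417 = 5.396 mg/L
k = ln2 / t½ = 0.693147 / 31.7 = 0.02187 h⁻¹
Fraction remaining after one interval: r = e^(−kτ) = e^(−0.02187 × 50.6) = 0.3307
Before dose 5, 4 doses have been given (aged 1τ, 2τ, 3τ, 4τ).
C_trough = C₀ × (r + r² + … + r^4) = C₀ × r(1−r^4)/(1−r)
        = 5.396 × 0.3307 × (1 − 0.01196) / (1 − 0.3307) = 2.634 mg/L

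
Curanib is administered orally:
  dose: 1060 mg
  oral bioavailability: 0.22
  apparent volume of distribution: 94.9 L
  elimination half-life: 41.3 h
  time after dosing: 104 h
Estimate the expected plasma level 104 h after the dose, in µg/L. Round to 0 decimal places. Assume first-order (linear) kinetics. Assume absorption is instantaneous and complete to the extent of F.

429 µg/L

Amount reaching circulation = F × Dose = 0.22 × 1060 = 233.2 mg
C₀ = F·Dose / Vd = 233.2 / 94.9 = 2.457 mg/L
k = ln2 / t½ = 0.693147 / 41.3 = 0.01678 h⁻¹
C = C₀ · e^(−k·t) = 2.457 × e^(−0.01678 × 104)
  = 2.457 × 0.1746 = 0.4290 mg/L
Convert: 0.4290 mg/L × 1000 = 429.0 µg/L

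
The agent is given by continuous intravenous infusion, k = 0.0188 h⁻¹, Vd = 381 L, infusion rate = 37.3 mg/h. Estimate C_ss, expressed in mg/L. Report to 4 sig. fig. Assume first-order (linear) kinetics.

CL = k × Vd = 0.01880 × 381 = 7.163 L/h
At steady state Css = R₀ / CL = 37.3 / 7.163 = 5.207 mg/L

5.207 mg/L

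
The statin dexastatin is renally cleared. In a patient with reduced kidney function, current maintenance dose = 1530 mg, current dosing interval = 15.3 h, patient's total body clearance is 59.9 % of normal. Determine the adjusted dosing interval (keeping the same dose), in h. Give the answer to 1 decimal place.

25.5 h

To keep the same average steady-state level, dosing rate must scale with clearance.
CL ratio = 59.9 / 100 = 0.5990
New interval (same dose) = 15.3 / 0.5990 = 25.54 h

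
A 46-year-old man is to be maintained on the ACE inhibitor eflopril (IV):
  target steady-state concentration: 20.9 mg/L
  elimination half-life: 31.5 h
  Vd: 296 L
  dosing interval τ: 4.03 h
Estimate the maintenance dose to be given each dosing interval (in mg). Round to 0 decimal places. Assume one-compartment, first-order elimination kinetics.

k = ln2 / t½ = 0.693147 / 31.5 = 0.02200 h⁻¹
CL = k × Vd = 0.02200 × 296 = 6.512 L/h
At steady state, Dose/τ = Css × CL.
Dose = Css × CL × τ = 20.9 × 6.512 × 4.03 = 548.5 mg

549 mg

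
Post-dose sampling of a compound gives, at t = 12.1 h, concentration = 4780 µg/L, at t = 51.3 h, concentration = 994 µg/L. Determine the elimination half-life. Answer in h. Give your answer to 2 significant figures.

k = ln(C₁/C₂) / (t₂ − t₁) = ln(4780/994) / (51.3 − 12.1)
  = 1.570 / 39.20 = 0.04005 h⁻¹
t½ = ln2 / k = 0.693147 / 0.04005 = 17.31 h

17 h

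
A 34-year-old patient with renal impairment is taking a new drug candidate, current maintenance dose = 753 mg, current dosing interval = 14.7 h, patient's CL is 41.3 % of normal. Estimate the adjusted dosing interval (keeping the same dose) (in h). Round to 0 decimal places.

To keep the same average steady-state level, dosing rate must scale with clearance.
CL ratio = 41.3 / 100 = 0.4130
New interval (same dose) = 14.7 / 0.4130 = 35.59 h

36 h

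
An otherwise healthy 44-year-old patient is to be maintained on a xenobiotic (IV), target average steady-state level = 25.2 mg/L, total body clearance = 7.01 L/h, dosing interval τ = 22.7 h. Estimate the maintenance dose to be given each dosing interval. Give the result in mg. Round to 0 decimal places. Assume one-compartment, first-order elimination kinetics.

At steady state, Dose/τ = Css × CL.
Dose = Css × CL × τ = 25.2 × 7.010 × 22.7 = 4010 mg

4010 mg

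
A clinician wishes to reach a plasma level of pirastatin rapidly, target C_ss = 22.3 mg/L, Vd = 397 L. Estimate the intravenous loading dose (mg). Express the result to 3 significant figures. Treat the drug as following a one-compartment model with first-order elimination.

LD = Css × Vd = 22.3 × 397 = 8853 mg

8850 mg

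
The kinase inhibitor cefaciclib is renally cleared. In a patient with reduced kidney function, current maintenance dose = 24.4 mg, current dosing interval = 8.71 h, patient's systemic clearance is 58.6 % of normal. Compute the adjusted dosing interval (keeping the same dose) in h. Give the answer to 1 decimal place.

To keep the same average steady-state level, dosing rate must scale with clearance.
CL ratio = 58.6 / 100 = 0.5860
New interval (same dose) = 8.71 / 0.5860 = 14.86 h

14.9 h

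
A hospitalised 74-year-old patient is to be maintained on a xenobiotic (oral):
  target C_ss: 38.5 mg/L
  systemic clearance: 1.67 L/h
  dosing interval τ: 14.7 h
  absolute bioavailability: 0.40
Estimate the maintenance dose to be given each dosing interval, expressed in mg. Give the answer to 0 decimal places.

2363 mg

At steady state, F × (Dose/τ) = Css × CL.
Dose = Css × CL × τ / F = 38.5 × 1.670 × 14.7 / 0.40 = 2363 mg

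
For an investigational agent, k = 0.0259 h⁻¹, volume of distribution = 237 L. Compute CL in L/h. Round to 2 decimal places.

CL = k × Vd = 0.0259 × 237 = 6.138 L/h

6.14 L/h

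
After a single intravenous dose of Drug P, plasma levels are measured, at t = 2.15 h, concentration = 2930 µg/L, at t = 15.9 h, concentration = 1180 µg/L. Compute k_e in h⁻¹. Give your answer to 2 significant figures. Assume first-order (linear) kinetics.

k = ln(C₁/C₂) / (t₂ − t₁) = ln(2930/1180) / (15.9 − 2.15)
  = 0.9095 / 13.75 = 0.06615 h⁻¹

0.066 h⁻¹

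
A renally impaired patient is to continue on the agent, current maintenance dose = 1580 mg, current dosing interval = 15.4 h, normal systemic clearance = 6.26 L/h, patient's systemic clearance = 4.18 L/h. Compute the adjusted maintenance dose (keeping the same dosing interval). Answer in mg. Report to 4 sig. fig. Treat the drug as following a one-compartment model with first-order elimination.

1055 mg

To keep the same average steady-state level, dosing rate must scale with clearance.
CL ratio = 4.18 / 6.26 = 0.6677
New dose (same interval) = 1580 × 0.6677 = 1055 mg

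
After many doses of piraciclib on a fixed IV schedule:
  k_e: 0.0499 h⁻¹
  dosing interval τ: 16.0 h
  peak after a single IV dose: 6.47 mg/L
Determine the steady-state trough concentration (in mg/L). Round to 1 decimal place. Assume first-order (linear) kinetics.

5.3 mg/L

e^(−kτ) = e^(−0.04990 × 16.0) = 0.4500
Accumulation ratio R = 1 / (1 − e^(−kτ)) = 1 / (1 − 0.4500) = 1.818
Steady-state trough = C₀ × R × e^(−kτ) = 6.47 × 1.818 × 0.4500 = 5.293 mg/L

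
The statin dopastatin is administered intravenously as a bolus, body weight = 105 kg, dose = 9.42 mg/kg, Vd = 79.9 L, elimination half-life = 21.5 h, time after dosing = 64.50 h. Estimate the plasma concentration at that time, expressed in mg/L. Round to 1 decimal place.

Total dose = 9.42 × 105 = 989.1 mg
C₀ = Dose / Vd = 989.1 / 79.9 = 12.38 mg/L
k = ln2 / t½ = 0.693147 / 21.5 = 0.03224 h⁻¹
t / t½ = 64.50 / 21.5 = 3 half-lives
C = C₀ × (1/2)^3 = 12.38 × 0.1250 = 1.548 mg/L

1.5 mg/L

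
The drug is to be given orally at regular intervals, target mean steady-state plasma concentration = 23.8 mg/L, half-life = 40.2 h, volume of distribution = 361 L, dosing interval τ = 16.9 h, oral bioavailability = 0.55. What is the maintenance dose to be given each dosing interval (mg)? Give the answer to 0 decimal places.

4552 mg

k = ln2 / t½ = 0.693147 / 40.2 = 0.01724 h⁻¹
CL = k × Vd = 0.01724 × 361 = 6.224 L/h
At steady state, F × (Dose/τ) = Css × CL.
Dose = Css × CL × τ / F = 23.8 × 6.224 × 16.9 / 0.55 = 4552 mg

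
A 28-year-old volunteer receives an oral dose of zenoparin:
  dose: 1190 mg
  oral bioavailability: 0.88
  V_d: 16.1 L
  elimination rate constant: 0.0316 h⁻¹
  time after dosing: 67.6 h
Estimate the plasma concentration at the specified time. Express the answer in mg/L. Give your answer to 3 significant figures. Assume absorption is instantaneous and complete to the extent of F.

Amount reaching circulation = F × Dose = 0.88 × 1190 = 1047 mg
C₀ = F·Dose / Vd = 1047 / 16.1 = 65.03 mg/L
C = C₀ · e^(−k·t) = 65.03 × e^(−0.03160 × 67.6)
  = 65.03 × 0.1181 = 7.680 mg/L

7.68 mg/L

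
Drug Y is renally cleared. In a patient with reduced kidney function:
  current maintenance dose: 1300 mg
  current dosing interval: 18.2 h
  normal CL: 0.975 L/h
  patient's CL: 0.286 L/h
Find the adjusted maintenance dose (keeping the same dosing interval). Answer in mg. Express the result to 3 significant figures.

381 mg

To keep the same average steady-state level, dosing rate must scale with clearance.
CL ratio = 0.286 / 0.975 = 0.2933
New dose (same interval) = 1300 × 0.2933 = 381.3 mg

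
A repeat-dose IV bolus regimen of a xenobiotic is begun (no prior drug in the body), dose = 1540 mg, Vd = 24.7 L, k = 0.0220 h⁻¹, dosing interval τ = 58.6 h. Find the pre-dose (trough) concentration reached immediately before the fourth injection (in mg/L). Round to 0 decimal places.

C₀ per dose = Dose / Vd = 1540 / 24.7 = 62.35 mg/L
Fraction remaining after one interval: r = e^(−kτ) = e^(−0.02200 × 58.6) = 0.2755
Before dose 4, 3 doses have been given (aged 1τ, 2τ, 3τ).
C_trough = C₀ × (r + r² + … + r^3) = C₀ × r(1−r^3)/(1−r)
        = 62.35 × 0.2755 × (1 − 0.02091) / (1 − 0.2755) = 23.21 mg/L

23 mg/L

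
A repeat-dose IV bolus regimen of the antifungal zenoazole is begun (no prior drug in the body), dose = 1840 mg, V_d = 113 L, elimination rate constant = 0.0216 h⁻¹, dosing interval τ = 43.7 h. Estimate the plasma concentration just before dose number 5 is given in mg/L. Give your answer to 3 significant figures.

10.1 mg/L

C₀ per dose = Dose / Vd = 1840 / 113 = 16.28 mg/L
Fraction remaining after one interval: r = e^(−kτ) = e^(−0.02160 × 43.7) = 0.3891
Before dose 5, 4 doses have been given (aged 1τ, 2τ, 3τ, 4τ).
C_trough = C₀ × (r + r² + … + r^4) = C₀ × r(1−r^4)/(1−r)
        = 16.28 × 0.3891 × (1 − 0.02292) / (1 − 0.3891) = 10.13 mg/L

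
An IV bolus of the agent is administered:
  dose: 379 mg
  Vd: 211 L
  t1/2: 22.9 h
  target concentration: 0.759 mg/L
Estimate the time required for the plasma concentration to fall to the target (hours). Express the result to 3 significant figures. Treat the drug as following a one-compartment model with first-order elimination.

28.5 h

C₀ = Dose / Vd = 379.0 / 211 = 1.796 mg/L
k = ln2 / t½ = 0.693147 / 22.9 = 0.03027 h⁻¹
t = ln(C₀ / C) / k = ln(1.796 / 0.759) / 0.03027
  = ln(2.366) / 0.03027 = 0.8612 / 0.03027 = 28.45 h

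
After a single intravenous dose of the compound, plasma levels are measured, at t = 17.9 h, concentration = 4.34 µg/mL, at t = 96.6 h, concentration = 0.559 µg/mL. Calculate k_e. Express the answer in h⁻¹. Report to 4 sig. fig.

0.02604 h⁻¹

k = ln(C₁/C₂) / (t₂ − t₁) = ln(4.34/0.559) / (96.6 − 17.9)
  = 2.049 / 78.70 = 0.02604 h⁻¹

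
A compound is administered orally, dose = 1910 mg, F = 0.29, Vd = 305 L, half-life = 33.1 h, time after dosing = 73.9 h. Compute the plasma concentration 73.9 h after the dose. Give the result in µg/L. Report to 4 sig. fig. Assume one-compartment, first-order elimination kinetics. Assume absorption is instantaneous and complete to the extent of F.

Amount reaching circulation = F × Dose = 0.29 × 1910 = 553.9 mg
C₀ = F·Dose / Vd = 553.9 / 305 = 1.816 mg/L
k = ln2 / t½ = 0.693147 / 33.1 = 0.02094 h⁻¹
C = C₀ · e^(−k·t) = 1.816 × e^(−0.02094 × 73.9)
  = 1.816 × 0.2128 = 0.3864 mg/L
Convert: 0.3864 mg/L × 1000 = 386.4 µg/L

386.4 µg/L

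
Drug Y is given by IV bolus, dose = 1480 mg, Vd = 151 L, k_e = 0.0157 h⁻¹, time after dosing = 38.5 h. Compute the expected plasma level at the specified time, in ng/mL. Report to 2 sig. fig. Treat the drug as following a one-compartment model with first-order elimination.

5400 ng/mL

C₀ = Dose / Vd = 1480 / 151 = 9.801 mg/L
C = C₀ · e^(−k·t) = 9.801 × e^(−0.01570 × 38.5)
  = 9.801 × 0.5464 = 5.355 mg/L
Convert: 5.355 mg/L × 1000 = 5355 ng/mL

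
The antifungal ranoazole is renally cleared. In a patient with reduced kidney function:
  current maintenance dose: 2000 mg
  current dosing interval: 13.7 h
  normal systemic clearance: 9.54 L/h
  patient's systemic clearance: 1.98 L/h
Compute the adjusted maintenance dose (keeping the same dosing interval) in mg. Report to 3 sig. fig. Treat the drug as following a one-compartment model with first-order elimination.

415 mg

To keep the same average steady-state level, dosing rate must scale with clearance.
CL ratio = 1.98 / 9.54 = 0.2075
New dose (same interval) = 2000 × 0.2075 = 415.0 mg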